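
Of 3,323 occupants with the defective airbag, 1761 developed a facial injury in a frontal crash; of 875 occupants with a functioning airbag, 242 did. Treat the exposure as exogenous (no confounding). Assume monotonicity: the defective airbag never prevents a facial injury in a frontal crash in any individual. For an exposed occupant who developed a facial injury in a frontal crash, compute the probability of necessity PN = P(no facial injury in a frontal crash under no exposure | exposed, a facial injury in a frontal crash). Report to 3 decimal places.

PN ≈ 0.478

p₁ = P(outcome | exposed) = 1761/3323 = 0.52994
p₀ = P(outcome | unexposed) = 242/875 = 0.27657
Under exogeneity and monotonicity, PN = (p₁ − p₀) / p₁.
PN = (0.52994 − 0.27657) / 0.52994 = 0.25337 / 0.52994 ≈ 0.4781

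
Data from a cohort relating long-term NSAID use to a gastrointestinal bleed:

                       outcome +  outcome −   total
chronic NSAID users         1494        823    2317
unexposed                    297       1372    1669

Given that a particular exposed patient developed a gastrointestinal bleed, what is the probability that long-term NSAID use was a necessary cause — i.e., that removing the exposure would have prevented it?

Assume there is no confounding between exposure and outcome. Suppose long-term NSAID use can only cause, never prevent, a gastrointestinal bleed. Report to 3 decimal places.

PN ≈ 0.724

p₁ = P(outcome | exposed) = 1494/2317 = 0.6448
p₀ = P(outcome | unexposed) = 297/1669 = 0.17795
Under exogeneity and monotonicity, PN = (p₁ − p₀)/p₁.
PN = (0.6448 − 0.17795) / 0.6448 ≈ 0.7240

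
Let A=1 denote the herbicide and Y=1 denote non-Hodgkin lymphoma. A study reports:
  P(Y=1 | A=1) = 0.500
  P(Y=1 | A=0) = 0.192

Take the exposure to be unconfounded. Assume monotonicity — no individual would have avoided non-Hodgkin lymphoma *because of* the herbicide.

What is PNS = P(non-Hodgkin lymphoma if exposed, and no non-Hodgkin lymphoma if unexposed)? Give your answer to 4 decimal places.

PNS ≈ 0.3080

Let p₁ = 0.5, p₀ = 0.192.
Under exogeneity and monotonicity, PNS = p₁ − p₀.
PNS = 0.5 − 0.192 = 0.308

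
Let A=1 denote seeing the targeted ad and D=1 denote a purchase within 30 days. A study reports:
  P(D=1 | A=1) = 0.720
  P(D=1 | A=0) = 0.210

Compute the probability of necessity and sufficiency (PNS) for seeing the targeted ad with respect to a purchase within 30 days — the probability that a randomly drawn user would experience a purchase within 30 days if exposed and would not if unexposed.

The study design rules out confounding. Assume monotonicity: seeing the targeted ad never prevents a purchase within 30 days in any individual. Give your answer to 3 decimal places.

Let p₁ = 0.72, p₀ = 0.21.
Under exogeneity and monotonicity, PNS = p₁ − p₀.
PNS = 0.72 − 0.21 = 0.51

PNS ≈ 0.510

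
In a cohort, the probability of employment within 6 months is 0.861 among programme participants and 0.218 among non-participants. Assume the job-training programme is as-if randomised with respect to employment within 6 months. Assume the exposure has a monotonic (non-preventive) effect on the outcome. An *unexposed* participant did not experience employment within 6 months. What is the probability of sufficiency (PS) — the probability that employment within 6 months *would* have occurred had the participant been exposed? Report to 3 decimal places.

Let p₁ = 0.861, p₀ = 0.218.
Under exogeneity and monotonicity, PS = (p₁ − p₀) / (1 − p₀).
PS = (0.861 − 0.218) / (1 − 0.218) = 0.643 / 0.782 ≈ 0.8223

PS ≈ 0.822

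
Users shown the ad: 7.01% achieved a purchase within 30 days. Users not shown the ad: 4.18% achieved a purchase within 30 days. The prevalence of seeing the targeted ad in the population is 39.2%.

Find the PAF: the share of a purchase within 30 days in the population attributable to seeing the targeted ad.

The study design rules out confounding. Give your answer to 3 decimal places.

PAF ≈ 0.210

p₁ = 0.0701, p₀ = 0.0418.
Overall risk P(Y=1) = π·p₁ + (1−π)·p₀ = 0.392×0.0701 + 0.608×0.0418 = 0.052894.
Under exogeneity, PAF = [P(Y=1) − p₀] / P(Y=1).
PAF = (0.052894 − 0.0418) / 0.052894 ≈ 0.2097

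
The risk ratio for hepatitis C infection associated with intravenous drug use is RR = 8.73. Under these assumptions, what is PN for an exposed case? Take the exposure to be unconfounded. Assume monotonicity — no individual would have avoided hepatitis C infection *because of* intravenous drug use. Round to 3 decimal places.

PN ≈ 0.885

Under exogeneity and monotonicity, PN = (RR − 1) / RR = 1 − 1/RR.
PN = (8.73 − 1) / 8.73 = 7.73 / 8.73 ≈ 0.8855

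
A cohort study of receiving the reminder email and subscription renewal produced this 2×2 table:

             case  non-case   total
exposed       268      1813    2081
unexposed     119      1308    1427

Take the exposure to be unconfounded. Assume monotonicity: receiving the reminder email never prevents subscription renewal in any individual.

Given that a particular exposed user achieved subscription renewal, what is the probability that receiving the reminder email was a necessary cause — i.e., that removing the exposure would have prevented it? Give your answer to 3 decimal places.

PN ≈ 0.352

p₁ = P(outcome | exposed) = 268/2081 = 0.12878
p₀ = P(outcome | unexposed) = 119/1427 = 0.083392
Under exogeneity and monotonicity, PN = (p₁ − p₀)/p₁.
PN = (0.12878 − 0.083392) / 0.12878 ≈ 0.3525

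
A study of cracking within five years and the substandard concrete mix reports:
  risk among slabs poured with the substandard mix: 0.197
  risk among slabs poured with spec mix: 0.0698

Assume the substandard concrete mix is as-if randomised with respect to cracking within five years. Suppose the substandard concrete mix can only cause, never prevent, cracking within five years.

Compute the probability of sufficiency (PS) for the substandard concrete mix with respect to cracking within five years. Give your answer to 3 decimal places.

PS ≈ 0.137

Let p₁ = 0.197, p₀ = 0.0698.
Under exogeneity and monotonicity, PS = (p₁ − p₀) / (1 − p₀).
PS = (0.197 − 0.0698) / (1 − 0.0698) = 0.1272 / 0.9302 ≈ 0.1367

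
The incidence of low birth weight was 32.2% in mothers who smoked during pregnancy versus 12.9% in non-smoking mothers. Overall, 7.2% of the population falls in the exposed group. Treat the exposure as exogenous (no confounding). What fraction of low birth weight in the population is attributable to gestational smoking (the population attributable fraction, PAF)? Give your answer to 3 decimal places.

PAF ≈ 0.097

p₁ = 0.322, p₀ = 0.129.
Overall risk P(Y=1) = π·p₁ + (1−π)·p₀ = 0.072×0.322 + 0.928×0.129 = 0.1429.
Under exogeneity, PAF = [P(Y=1) − p₀] / P(Y=1).
PAF = (0.1429 − 0.129) / 0.1429 ≈ 0.0972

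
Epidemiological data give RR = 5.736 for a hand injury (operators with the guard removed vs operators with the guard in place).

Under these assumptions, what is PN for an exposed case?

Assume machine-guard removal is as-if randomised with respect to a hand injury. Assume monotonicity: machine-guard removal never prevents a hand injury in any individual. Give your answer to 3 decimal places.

Under exogeneity and monotonicity, PN = (RR − 1) / RR = 1 − 1/RR.
PN = (5.736 − 1) / 5.736 = 4.736 / 5.736 ≈ 0.8257

PN ≈ 0.826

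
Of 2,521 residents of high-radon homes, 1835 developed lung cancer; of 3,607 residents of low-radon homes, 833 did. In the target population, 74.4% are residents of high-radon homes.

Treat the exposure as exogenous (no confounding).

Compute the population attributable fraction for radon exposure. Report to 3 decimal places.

PAF ≈ 0.616

p₁ = P(outcome | exposed) = 1835/2521 = 0.72789
p₀ = P(outcome | unexposed) = 833/3607 = 0.23094
Overall risk P(Y=1) = π·p₁ + (1−π)·p₀ = 0.744×0.72789 + 0.256×0.23094 = 0.60067.
Under exogeneity, PAF = [P(Y=1) − p₀] / P(Y=1).
PAF = (0.60067 − 0.23094) / 0.60067 ≈ 0.6155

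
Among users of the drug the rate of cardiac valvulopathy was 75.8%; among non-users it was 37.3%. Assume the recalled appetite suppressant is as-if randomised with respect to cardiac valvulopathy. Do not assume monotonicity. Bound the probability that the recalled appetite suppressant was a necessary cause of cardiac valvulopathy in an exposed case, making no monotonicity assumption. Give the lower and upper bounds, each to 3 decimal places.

0.508 ≤ PN ≤ 0.827

p₁ = 0.758, p₀ = 0.373.
Under exogeneity alone the bounds on PN are max{0,(p₁−p₀)/p₁} ≤ PN ≤ min{1,(1−p₀)/p₁}.
  lower = (p₁ − p₀)/p₁ = 0.385 / 0.758 ≈ 0.5079
  upper = min{1, (1 − p₀)/p₁} = 0.627 / 0.758 ≈ 0.8272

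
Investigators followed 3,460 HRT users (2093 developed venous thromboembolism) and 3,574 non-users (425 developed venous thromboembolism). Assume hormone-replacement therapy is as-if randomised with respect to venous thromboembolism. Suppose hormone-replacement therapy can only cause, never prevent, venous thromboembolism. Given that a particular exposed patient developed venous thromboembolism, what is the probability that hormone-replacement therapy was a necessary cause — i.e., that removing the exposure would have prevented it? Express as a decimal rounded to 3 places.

p₁ = P(outcome | exposed) = 2093/3460 = 0.60491
p₀ = P(outcome | unexposed) = 425/3574 = 0.11891
Under exogeneity and monotonicity, PN = (p₁ − p₀) / p₁.
PN = (0.60491 − 0.11891) / 0.60491 = 0.486 / 0.60491 ≈ 0.8034

PN ≈ 0.803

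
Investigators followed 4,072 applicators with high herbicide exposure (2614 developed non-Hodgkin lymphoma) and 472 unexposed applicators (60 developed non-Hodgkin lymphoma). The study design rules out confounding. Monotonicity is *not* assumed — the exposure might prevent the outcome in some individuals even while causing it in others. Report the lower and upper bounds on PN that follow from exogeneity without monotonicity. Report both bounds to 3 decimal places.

0.802 ≤ PN ≤ 1.000

p₁ = P(outcome | exposed) = 2614/4072 = 0.64194
p₀ = P(outcome | unexposed) = 60/472 = 0.12712
Under exogeneity alone the bounds on PN are max{0,(p₁−p₀)/p₁} ≤ PN ≤ min{1,(1−p₀)/p₁}.
  lower = (p₁ − p₀)/p₁ = 0.51483 / 0.64194 ≈ 0.8020
  upper = min{1, (1 − p₀)/p₁} = 0.87288 / 0.64194 ≈ 1.3597 → capped at 1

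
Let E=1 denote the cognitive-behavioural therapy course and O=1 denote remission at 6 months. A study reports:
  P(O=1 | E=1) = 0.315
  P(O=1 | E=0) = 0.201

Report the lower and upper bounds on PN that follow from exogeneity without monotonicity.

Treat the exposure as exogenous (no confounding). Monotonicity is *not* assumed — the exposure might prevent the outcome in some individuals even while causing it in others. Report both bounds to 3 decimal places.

Let p₁ = 0.315, p₀ = 0.201.
Under exogeneity alone the bounds on PN are max{0,(p₁−p₀)/p₁} ≤ PN ≤ min{1,(1−p₀)/p₁}.
  lower = (p₁ − p₀)/p₁ = 0.114 / 0.315 ≈ 0.3619
  upper = min{1, (1 − p₀)/p₁} = 0.799 / 0.315 ≈ 2.5365 → capped at 1

0.362 ≤ PN ≤ 1.000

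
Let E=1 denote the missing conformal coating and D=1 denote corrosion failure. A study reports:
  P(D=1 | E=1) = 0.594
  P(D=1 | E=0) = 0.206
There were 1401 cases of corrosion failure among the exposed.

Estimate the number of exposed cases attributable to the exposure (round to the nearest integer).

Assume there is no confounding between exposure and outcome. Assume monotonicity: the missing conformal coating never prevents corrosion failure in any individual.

Let p₁ = 0.594, p₀ = 0.206.
PN = (p₁ − p₀)/p₁ = (0.594 − 0.206) / 0.594 ≈ 0.65320.
Attributable cases ≈ PN × (exposed cases) = 0.65320 × 1401 ≈ 915.13.

about 915 cases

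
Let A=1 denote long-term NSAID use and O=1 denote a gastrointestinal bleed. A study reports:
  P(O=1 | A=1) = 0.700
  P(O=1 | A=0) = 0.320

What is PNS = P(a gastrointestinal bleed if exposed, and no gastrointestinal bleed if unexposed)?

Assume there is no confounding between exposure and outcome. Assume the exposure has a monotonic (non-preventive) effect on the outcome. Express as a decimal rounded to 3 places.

PNS ≈ 0.380

Let p₁ = 0.7, p₀ = 0.32.
Under exogeneity and monotonicity, PNS = p₁ − p₀.
PNS = 0.7 − 0.32 = 0.38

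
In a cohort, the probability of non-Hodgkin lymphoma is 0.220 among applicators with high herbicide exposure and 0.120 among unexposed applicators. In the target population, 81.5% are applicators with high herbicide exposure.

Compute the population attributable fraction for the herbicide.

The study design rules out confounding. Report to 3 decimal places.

Let p₁ = 0.22, p₀ = 0.12.
Overall risk P(Y=1) = π·p₁ + (1−π)·p₀ = 0.815×0.22 + 0.185×0.12 = 0.2015.
Under exogeneity, PAF = [P(Y=1) − p₀] / P(Y=1).
PAF = (0.2015 − 0.12) / 0.2015 ≈ 0.4045

PAF ≈ 0.404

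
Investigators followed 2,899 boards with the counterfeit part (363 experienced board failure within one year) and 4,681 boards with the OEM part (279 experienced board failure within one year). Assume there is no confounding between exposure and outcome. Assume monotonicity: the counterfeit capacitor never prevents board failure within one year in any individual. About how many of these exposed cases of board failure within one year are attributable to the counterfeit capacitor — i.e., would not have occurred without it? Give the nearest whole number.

about 190 cases

p₁ = P(outcome | exposed) = 363/2899 = 0.12522
p₀ = P(outcome | unexposed) = 279/4681 = 0.059603
PN = (p₁ − p₀)/p₁ = (0.12522 − 0.059603) / 0.12522 ≈ 0.52400.
Attributable cases ≈ PN × (exposed cases) = 0.52400 × 363 ≈ 190.21.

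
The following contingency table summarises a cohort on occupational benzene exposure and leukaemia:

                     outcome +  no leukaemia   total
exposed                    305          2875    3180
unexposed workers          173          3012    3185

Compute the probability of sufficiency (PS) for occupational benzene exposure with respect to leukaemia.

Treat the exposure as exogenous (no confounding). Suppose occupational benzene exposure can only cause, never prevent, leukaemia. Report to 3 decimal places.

p₁ = P(outcome | exposed) = 305/3180 = 0.095912
p₀ = P(outcome | unexposed) = 173/3185 = 0.054317
Under exogeneity and monotonicity, PS = (p₁ − p₀)/(1 − p₀).
PS = (0.095912 − 0.054317) / 0.94568 ≈ 0.0440

PS ≈ 0.044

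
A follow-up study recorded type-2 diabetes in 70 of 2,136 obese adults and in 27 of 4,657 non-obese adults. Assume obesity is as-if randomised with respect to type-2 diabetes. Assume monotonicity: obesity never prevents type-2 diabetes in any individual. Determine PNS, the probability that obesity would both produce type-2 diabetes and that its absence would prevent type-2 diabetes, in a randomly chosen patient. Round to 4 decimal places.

p₁ = P(outcome | exposed) = 70/2136 = 0.032772
p₀ = P(outcome | unexposed) = 27/4657 = 0.0057977
Under exogeneity and monotonicity, PNS = p₁ − p₀.
PNS = 0.032772 − 0.0057977 = 0.026974

PNS ≈ 0.0270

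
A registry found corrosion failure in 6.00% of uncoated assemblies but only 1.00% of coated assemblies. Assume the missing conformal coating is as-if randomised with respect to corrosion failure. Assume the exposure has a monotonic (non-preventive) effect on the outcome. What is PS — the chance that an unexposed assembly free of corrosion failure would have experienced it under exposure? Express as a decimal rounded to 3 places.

PS ≈ 0.051

p₁ = 0.06, p₀ = 0.01.
Under exogeneity and monotonicity, PS = (p₁ − p₀) / (1 − p₀).
PS = (0.06 − 0.01) / (1 − 0.01) = 0.05 / 0.99 ≈ 0.0505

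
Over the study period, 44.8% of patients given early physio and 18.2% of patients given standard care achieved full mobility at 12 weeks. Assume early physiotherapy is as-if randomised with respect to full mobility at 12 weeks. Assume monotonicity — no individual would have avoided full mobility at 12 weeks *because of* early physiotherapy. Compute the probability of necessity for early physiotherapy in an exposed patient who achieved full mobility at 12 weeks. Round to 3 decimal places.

PN ≈ 0.594

p₁ = 0.448, p₀ = 0.182.
Under exogeneity and monotonicity, PN = (p₁ − p₀) / p₁.
PN = (0.448 − 0.182) / 0.448 = 0.266 / 0.448 ≈ 0.5938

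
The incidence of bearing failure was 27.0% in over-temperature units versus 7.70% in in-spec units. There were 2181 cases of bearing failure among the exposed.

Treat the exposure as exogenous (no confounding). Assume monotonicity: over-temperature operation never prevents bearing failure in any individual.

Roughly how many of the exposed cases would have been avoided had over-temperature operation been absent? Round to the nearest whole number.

about 1559 cases

p₁ = 0.27, p₀ = 0.077.
PN = (p₁ − p₀)/p₁ = (0.27 − 0.077) / 0.27 ≈ 0.71481.
Attributable cases ≈ PN × (exposed cases) = 0.71481 × 2181 ≈ 1559.01.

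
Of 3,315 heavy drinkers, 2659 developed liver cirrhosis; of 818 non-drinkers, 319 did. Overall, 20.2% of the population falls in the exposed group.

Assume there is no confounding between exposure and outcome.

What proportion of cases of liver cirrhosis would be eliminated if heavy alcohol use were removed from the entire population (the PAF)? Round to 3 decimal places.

p₁ = P(outcome | exposed) = 2659/3315 = 0.80211
p₀ = P(outcome | unexposed) = 319/818 = 0.38998
Overall risk P(Y=1) = π·p₁ + (1−π)·p₀ = 0.202×0.80211 + 0.798×0.38998 = 0.47323.
Under exogeneity, PAF = [P(Y=1) − p₀] / P(Y=1).
PAF = (0.47323 − 0.38998) / 0.47323 ≈ 0.1759

PAF ≈ 0.176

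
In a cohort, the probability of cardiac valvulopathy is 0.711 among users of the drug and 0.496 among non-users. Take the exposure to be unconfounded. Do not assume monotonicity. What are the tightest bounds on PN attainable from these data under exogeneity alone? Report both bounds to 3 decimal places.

0.302 ≤ PN ≤ 0.709

Let p₁ = 0.711, p₀ = 0.496.
Under exogeneity alone the bounds on PN are max{0,(p₁−p₀)/p₁} ≤ PN ≤ min{1,(1−p₀)/p₁}.
  lower = (p₁ − p₀)/p₁ = 0.215 / 0.711 ≈ 0.3024
  upper = min{1, (1 − p₀)/p₁} = 0.504 / 0.711 ≈ 0.7089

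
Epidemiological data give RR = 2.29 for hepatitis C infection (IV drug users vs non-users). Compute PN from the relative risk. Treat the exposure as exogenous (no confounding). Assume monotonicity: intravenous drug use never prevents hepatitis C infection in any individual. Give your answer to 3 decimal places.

PN ≈ 0.563

Under exogeneity and monotonicity, PN = (RR − 1) / RR = 1 − 1/RR.
PN = (2.29 − 1) / 2.29 = 1.29 / 2.29 ≈ 0.5633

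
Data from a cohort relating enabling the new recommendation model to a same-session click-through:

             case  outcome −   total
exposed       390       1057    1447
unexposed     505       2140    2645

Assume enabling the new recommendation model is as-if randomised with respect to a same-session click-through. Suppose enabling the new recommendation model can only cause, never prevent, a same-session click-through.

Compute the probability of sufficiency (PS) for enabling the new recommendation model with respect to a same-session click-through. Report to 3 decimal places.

p₁ = P(outcome | exposed) = 390/1447 = 0.26952
p₀ = P(outcome | unexposed) = 505/2645 = 0.19093
Under exogeneity and monotonicity, PS = (p₁ − p₀)/(1 − p₀).
PS = (0.26952 − 0.19093) / 0.80907 ≈ 0.0971

PS ≈ 0.097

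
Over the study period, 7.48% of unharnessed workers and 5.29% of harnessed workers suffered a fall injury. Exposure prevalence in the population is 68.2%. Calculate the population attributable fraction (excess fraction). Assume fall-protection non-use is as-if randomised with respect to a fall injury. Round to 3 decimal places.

PAF ≈ 0.220

p₁ = 0.0748, p₀ = 0.0529.
Overall risk P(Y=1) = π·p₁ + (1−π)·p₀ = 0.682×0.0748 + 0.318×0.0529 = 0.067836.
Under exogeneity, PAF = [P(Y=1) − p₀] / P(Y=1).
PAF = (0.067836 − 0.0529) / 0.067836 ≈ 0.2202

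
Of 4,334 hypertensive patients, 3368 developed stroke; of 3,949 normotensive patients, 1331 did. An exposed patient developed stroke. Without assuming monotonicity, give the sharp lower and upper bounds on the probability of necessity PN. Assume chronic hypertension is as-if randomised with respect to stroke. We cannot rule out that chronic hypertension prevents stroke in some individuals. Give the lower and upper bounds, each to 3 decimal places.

p₁ = P(outcome | exposed) = 3368/4334 = 0.77711
p₀ = P(outcome | unexposed) = 1331/3949 = 0.33705
Under exogeneity alone the bounds on PN are max{0,(p₁−p₀)/p₁} ≤ PN ≤ min{1,(1−p₀)/p₁}.
  lower = (p₁ − p₀)/p₁ = 0.44006 / 0.77711 ≈ 0.5663
  upper = min{1, (1 − p₀)/p₁} = 0.66295 / 0.77711 ≈ 0.8531

0.566 ≤ PN ≤ 0.853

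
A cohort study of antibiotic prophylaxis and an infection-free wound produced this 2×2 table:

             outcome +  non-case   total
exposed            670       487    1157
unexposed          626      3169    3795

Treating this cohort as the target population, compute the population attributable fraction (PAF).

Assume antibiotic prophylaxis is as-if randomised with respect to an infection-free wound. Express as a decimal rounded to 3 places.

PAF ≈ 0.370

p₁ = P(outcome | exposed) = 670/1157 = 0.57908
p₀ = P(outcome | unexposed) = 626/3795 = 0.16495
Exposure prevalence π = 1157/4952 = 0.23364; overall risk P(Y=1) = 0.26171.
Under exogeneity, PAF = [P(Y=1) − p₀]/P(Y=1).
PAF = (0.26171 − 0.16495) / 0.26171 ≈ 0.3697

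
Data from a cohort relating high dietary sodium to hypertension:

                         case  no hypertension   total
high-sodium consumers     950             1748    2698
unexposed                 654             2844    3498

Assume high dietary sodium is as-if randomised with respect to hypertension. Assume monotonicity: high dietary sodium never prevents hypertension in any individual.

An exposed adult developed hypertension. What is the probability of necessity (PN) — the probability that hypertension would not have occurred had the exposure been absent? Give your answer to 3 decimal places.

p₁ = P(outcome | exposed) = 950/2698 = 0.35211
p₀ = P(outcome | unexposed) = 654/3498 = 0.18696
Under exogeneity and monotonicity, PN = (p₁ − p₀)/p₁.
PN = (0.35211 − 0.18696) / 0.35211 ≈ 0.4690

PN ≈ 0.469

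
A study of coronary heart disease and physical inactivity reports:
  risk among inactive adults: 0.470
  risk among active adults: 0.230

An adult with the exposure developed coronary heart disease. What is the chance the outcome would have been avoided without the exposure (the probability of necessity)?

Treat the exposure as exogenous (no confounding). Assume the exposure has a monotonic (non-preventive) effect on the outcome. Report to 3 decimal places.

Let p₁ = 0.47, p₀ = 0.23.
Under exogeneity and monotonicity, PN = (p₁ − p₀) / p₁.
PN = (0.47 − 0.23) / 0.47 = 0.24 / 0.47 ≈ 0.5106

PN ≈ 0.511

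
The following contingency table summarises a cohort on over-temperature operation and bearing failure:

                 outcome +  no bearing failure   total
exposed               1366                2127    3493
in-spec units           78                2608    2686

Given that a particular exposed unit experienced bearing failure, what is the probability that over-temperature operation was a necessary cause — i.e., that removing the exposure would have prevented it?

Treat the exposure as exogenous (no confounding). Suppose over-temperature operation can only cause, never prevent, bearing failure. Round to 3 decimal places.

p₁ = P(outcome | exposed) = 1366/3493 = 0.39107
p₀ = P(outcome | unexposed) = 78/2686 = 0.029039
Under exogeneity and monotonicity, PN = (p₁ − p₀)/p₁.
PN = (0.39107 − 0.029039) / 0.39107 ≈ 0.9257

PN ≈ 0.926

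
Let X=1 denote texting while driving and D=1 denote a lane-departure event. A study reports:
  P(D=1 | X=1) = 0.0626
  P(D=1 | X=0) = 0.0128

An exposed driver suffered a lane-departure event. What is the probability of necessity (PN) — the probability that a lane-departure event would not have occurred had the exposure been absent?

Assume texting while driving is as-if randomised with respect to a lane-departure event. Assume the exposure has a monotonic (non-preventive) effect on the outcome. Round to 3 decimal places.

Let p₁ = 0.0626, p₀ = 0.0128.
Under exogeneity and monotonicity, PN = (p₁ − p₀) / p₁.
PN = (0.0626 − 0.0128) / 0.0626 = 0.0498 / 0.0626 ≈ 0.7955

PN ≈ 0.796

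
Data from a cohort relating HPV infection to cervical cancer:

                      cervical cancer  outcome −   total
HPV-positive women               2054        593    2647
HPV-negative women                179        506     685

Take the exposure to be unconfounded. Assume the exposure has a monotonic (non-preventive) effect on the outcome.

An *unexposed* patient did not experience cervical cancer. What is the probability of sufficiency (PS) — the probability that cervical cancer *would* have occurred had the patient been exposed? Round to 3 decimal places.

p₁ = P(outcome | exposed) = 2054/2647 = 0.77597
p₀ = P(outcome | unexposed) = 179/685 = 0.26131
Under exogeneity and monotonicity, PS = (p₁ − p₀) / (1 − p₀).
PS = (0.77597 − 0.26131) / (1 − 0.26131) = 0.51466 / 0.73869 ≈ 0.6967

PS ≈ 0.697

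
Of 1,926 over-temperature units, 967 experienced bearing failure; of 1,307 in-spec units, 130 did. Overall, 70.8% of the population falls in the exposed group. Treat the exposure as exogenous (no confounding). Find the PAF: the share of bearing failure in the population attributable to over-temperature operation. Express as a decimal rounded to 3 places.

PAF ≈ 0.741

p₁ = P(outcome | exposed) = 967/1926 = 0.50208
p₀ = P(outcome | unexposed) = 130/1307 = 0.099464
Overall risk P(Y=1) = π·p₁ + (1−π)·p₀ = 0.708×0.50208 + 0.292×0.099464 = 0.38451.
Under exogeneity, PAF = [P(Y=1) − p₀] / P(Y=1).
PAF = (0.38451 − 0.099464) / 0.38451 ≈ 0.7413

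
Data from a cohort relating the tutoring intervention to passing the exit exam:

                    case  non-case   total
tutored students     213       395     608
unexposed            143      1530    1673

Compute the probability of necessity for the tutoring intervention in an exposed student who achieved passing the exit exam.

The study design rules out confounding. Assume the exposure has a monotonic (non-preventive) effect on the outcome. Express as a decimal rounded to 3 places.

PN ≈ 0.756

p₁ = P(outcome | exposed) = 213/608 = 0.35033
p₀ = P(outcome | unexposed) = 143/1673 = 0.085475
Under exogeneity and monotonicity, PN = (p₁ − p₀)/p₁.
PN = (0.35033 − 0.085475) / 0.35033 ≈ 0.7560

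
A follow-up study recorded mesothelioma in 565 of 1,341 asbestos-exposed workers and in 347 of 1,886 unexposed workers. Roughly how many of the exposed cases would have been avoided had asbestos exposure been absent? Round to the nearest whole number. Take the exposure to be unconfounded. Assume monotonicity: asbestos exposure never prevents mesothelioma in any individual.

p₁ = P(outcome | exposed) = 565/1341 = 0.42133
p₀ = P(outcome | unexposed) = 347/1886 = 0.18399
PN = (p₁ − p₀)/p₁ = (0.42133 − 0.18399) / 0.42133 ≈ 0.56332.
Attributable cases ≈ PN × (exposed cases) = 0.56332 × 565 ≈ 318.27.

about 318 cases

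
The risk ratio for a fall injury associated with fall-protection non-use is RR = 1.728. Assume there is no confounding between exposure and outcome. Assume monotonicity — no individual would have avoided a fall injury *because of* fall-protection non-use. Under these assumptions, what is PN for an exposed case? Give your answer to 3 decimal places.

PN ≈ 0.421

Under exogeneity and monotonicity, PN = (RR − 1) / RR = 1 − 1/RR.
PN = (1.728 − 1) / 1.728 = 0.728 / 1.728 ≈ 0.4213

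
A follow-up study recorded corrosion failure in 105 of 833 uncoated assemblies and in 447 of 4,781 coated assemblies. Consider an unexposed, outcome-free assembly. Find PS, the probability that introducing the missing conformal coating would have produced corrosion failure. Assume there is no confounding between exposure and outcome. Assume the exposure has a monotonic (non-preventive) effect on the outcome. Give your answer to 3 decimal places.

PS ≈ 0.036

p₁ = P(outcome | exposed) = 105/833 = 0.12605
p₀ = P(outcome | unexposed) = 447/4781 = 0.093495
Under exogeneity and monotonicity, PS = (p₁ − p₀) / (1 − p₀).
PS = (0.12605 − 0.093495) / (1 − 0.093495) = 0.032555 / 0.9065 ≈ 0.0359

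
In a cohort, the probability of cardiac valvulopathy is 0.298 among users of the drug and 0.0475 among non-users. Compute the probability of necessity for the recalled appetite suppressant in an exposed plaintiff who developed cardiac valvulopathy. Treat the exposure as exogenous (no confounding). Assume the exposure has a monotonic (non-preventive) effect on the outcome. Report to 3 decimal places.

PN ≈ 0.841

Let p₁ = 0.298, p₀ = 0.0475.
Under exogeneity and monotonicity, PN = (p₁ − p₀) / p₁.
PN = (0.298 − 0.0475) / 0.298 = 0.2505 / 0.298 ≈ 0.8406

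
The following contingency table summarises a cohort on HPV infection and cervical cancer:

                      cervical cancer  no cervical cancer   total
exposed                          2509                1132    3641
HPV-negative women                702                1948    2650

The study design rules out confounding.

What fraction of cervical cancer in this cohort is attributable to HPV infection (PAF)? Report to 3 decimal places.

PAF ≈ 0.481

p₁ = P(outcome | exposed) = 2509/3641 = 0.6891
p₀ = P(outcome | unexposed) = 702/2650 = 0.26491
Exposure prevalence π = 3641/6291 = 0.57876; overall risk P(Y=1) = 0.51041.
Under exogeneity, PAF = [P(Y=1) − p₀]/P(Y=1).
PAF = (0.51041 − 0.26491) / 0.51041 ≈ 0.4810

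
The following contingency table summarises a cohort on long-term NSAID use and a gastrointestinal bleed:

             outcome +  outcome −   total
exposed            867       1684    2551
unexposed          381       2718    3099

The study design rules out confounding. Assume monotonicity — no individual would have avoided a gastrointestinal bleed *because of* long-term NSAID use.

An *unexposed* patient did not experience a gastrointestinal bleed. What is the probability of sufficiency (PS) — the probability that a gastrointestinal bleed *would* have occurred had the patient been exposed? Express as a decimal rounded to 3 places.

PS ≈ 0.247

p₁ = P(outcome | exposed) = 867/2551 = 0.33987
p₀ = P(outcome | unexposed) = 381/3099 = 0.12294
Under exogeneity and monotonicity, PS = (p₁ − p₀) / (1 − p₀).
PS = (0.33987 − 0.12294) / (1 − 0.12294) = 0.21692 / 0.87706 ≈ 0.2473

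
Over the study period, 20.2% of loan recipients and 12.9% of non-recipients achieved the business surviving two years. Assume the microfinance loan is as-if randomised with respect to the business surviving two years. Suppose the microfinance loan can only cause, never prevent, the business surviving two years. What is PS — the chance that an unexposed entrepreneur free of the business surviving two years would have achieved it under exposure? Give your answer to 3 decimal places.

p₁ = 0.202, p₀ = 0.129.
Under exogeneity and monotonicity, PS = (p₁ − p₀) / (1 − p₀).
PS = (0.202 − 0.129) / (1 − 0.129) = 0.073 / 0.871 ≈ 0.0838

PS ≈ 0.084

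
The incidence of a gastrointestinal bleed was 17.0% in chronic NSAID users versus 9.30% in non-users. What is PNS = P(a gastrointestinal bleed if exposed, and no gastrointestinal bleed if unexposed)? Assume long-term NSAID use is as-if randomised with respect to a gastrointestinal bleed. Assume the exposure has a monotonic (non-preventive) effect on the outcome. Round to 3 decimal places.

p₁ = 0.17, p₀ = 0.093.
Under exogeneity and monotonicity, PNS = p₁ − p₀.
PNS = 0.17 − 0.093 = 0.077

PNS ≈ 0.077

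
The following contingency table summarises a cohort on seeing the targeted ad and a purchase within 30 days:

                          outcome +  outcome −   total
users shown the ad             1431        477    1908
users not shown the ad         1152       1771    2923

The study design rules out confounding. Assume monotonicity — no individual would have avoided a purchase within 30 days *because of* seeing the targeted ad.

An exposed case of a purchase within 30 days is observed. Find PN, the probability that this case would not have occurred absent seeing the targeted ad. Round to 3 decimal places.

p₁ = P(outcome | exposed) = 1431/1908 = 0.75
p₀ = P(outcome | unexposed) = 1152/2923 = 0.39412
Under exogeneity and monotonicity, PN = (p₁ − p₀)/p₁.
PN = (0.75 − 0.39412) / 0.75 ≈ 0.4745

PN ≈ 0.475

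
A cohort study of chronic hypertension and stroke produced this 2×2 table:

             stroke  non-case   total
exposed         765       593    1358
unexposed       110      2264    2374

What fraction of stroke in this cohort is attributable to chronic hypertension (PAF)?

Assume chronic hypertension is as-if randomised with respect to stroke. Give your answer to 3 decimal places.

PAF ≈ 0.802

p₁ = P(outcome | exposed) = 765/1358 = 0.56333
p₀ = P(outcome | unexposed) = 110/2374 = 0.046335
Exposure prevalence π = 1358/3732 = 0.36388; overall risk P(Y=1) = 0.23446.
Under exogeneity, PAF = [P(Y=1) − p₀]/P(Y=1).
PAF = (0.23446 − 0.046335) / 0.23446 ≈ 0.8024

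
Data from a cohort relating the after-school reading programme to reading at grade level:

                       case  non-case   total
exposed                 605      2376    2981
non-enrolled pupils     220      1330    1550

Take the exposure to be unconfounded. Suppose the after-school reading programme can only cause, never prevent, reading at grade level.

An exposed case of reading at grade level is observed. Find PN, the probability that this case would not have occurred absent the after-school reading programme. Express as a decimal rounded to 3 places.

p₁ = P(outcome | exposed) = 605/2981 = 0.20295
p₀ = P(outcome | unexposed) = 220/1550 = 0.14194
Under exogeneity and monotonicity, PN = (p₁ − p₀) / p₁.
PN = (0.20295 − 0.14194) / 0.20295 = 0.061017 / 0.20295 ≈ 0.3006

PN ≈ 0.301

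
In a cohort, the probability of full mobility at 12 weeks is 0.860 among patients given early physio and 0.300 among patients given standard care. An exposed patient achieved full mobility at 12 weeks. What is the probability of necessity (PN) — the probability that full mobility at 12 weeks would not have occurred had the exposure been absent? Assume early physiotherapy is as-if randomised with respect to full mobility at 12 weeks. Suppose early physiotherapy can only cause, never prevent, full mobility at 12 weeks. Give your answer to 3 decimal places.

Let p₁ = 0.86, p₀ = 0.3.
Under exogeneity and monotonicity, PN = (p₁ − p₀) / p₁.
PN = (0.86 − 0.3) / 0.86 = 0.56 / 0.86 ≈ 0.6512

PN ≈ 0.651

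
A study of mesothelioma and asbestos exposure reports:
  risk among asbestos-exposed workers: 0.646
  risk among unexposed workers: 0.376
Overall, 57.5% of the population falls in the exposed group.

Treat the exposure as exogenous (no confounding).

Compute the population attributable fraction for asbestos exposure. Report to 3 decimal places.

PAF ≈ 0.292

Let p₁ = 0.646, p₀ = 0.376.
Overall risk P(Y=1) = π·p₁ + (1−π)·p₀ = 0.575×0.646 + 0.425×0.376 = 0.53125.
Under exogeneity, PAF = [P(Y=1) − p₀] / P(Y=1).
PAF = (0.53125 − 0.376) / 0.53125 ≈ 0.2922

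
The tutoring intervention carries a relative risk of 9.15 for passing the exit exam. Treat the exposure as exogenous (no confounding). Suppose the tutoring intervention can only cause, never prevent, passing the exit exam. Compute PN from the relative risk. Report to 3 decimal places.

Under exogeneity and monotonicity, PN = (RR − 1) / RR = 1 − 1/RR.
PN = (9.15 − 1) / 9.15 = 8.15 / 9.15 ≈ 0.8907

PN ≈ 0.891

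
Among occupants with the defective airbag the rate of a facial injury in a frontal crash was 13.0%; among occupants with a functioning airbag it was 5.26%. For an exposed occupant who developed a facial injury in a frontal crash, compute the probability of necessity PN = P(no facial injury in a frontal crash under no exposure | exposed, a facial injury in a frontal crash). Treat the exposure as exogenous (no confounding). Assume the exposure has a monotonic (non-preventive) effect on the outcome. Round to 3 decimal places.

p₁ = 0.13, p₀ = 0.0526.
Under exogeneity and monotonicity, PN = (p₁ − p₀) / p₁.
PN = (0.13 − 0.0526) / 0.13 = 0.0774 / 0.13 ≈ 0.5954

PN ≈ 0.595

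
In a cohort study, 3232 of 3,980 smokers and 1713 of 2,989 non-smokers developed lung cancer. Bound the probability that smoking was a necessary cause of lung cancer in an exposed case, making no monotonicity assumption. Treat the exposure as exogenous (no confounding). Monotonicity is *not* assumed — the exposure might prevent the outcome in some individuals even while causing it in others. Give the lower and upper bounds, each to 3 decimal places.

p₁ = P(outcome | exposed) = 3232/3980 = 0.81206
p₀ = P(outcome | unexposed) = 1713/2989 = 0.5731
Under exogeneity alone the bounds on PN are max{0,(p₁−p₀)/p₁} ≤ PN ≤ min{1,(1−p₀)/p₁}.
  lower = (p₁ − p₀)/p₁ = 0.23896 / 0.81206 ≈ 0.2943
  upper = min{1, (1 − p₀)/p₁} = 0.4269 / 0.81206 ≈ 0.5257

0.294 ≤ PN ≤ 0.526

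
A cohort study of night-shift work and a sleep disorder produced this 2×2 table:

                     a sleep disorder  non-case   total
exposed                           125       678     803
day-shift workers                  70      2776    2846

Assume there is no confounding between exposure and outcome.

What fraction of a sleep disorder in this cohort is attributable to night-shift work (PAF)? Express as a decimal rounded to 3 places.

PAF ≈ 0.540

p₁ = P(outcome | exposed) = 125/803 = 0.15567
p₀ = P(outcome | unexposed) = 70/2846 = 0.024596
Exposure prevalence π = 803/3649 = 0.22006; overall risk P(Y=1) = 0.053439.
Under exogeneity, PAF = [P(Y=1) − p₀]/P(Y=1).
PAF = (0.053439 − 0.024596) / 0.053439 ≈ 0.5397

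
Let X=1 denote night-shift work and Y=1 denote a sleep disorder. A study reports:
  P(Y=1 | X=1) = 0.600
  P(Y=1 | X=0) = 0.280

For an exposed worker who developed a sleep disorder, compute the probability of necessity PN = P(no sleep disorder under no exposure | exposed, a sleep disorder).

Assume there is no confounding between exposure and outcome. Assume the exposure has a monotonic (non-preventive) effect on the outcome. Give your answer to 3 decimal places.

Let p₁ = 0.6, p₀ = 0.28.
Under exogeneity and monotonicity, PN = (p₁ − p₀) / p₁.
PN = (0.6 − 0.28) / 0.6 = 0.32 / 0.6 ≈ 0.5333

PN ≈ 0.533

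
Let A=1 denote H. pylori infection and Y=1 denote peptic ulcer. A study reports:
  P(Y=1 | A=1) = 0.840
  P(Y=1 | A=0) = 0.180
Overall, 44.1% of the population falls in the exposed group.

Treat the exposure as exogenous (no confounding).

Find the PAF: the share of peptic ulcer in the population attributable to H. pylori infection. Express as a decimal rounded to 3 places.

PAF ≈ 0.618

Let p₁ = 0.84, p₀ = 0.18.
Overall risk P(Y=1) = π·p₁ + (1−π)·p₀ = 0.441×0.84 + 0.559×0.18 = 0.47106.
Under exogeneity, PAF = [P(Y=1) − p₀] / P(Y=1).
PAF = (0.47106 − 0.18) / 0.47106 ≈ 0.6179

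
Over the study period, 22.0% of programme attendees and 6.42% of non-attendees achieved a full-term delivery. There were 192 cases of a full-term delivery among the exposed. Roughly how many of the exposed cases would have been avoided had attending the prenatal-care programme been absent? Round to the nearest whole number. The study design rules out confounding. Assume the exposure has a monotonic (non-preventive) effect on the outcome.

p₁ = 0.22, p₀ = 0.0642.
PN = (p₁ − p₀)/p₁ = (0.22 − 0.0642) / 0.22 ≈ 0.70818.
Attributable cases ≈ PN × (exposed cases) = 0.70818 × 192 ≈ 135.97.

about 136 cases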